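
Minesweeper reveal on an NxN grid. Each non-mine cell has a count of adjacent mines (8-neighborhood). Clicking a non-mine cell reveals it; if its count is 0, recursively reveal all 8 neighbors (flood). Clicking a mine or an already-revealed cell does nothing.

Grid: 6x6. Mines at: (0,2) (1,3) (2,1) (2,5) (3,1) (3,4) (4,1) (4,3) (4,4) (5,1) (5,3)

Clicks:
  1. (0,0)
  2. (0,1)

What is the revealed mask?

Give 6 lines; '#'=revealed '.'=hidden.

Answer: ##....
##....
......
......
......
......

Derivation:
Click 1 (0,0) count=0: revealed 4 new [(0,0) (0,1) (1,0) (1,1)] -> total=4
Click 2 (0,1) count=1: revealed 0 new [(none)] -> total=4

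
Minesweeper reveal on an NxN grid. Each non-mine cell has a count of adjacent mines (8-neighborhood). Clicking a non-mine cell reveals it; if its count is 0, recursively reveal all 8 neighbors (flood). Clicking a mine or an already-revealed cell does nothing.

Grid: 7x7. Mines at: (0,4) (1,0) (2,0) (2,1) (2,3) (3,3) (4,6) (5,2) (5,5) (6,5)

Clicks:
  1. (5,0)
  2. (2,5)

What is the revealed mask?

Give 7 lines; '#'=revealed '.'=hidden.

Click 1 (5,0) count=0: revealed 8 new [(3,0) (3,1) (4,0) (4,1) (5,0) (5,1) (6,0) (6,1)] -> total=8
Click 2 (2,5) count=0: revealed 11 new [(0,5) (0,6) (1,4) (1,5) (1,6) (2,4) (2,5) (2,6) (3,4) (3,5) (3,6)] -> total=19

Answer: .....##
....###
....###
##..###
##.....
##.....
##.....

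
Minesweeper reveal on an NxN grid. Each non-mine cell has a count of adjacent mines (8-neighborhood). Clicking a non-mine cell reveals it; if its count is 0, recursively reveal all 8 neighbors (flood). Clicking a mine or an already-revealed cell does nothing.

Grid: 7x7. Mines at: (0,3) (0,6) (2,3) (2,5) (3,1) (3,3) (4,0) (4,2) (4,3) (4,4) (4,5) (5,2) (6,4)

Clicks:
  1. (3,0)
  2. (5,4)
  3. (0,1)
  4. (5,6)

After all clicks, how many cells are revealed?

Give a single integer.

Click 1 (3,0) count=2: revealed 1 new [(3,0)] -> total=1
Click 2 (5,4) count=4: revealed 1 new [(5,4)] -> total=2
Click 3 (0,1) count=0: revealed 9 new [(0,0) (0,1) (0,2) (1,0) (1,1) (1,2) (2,0) (2,1) (2,2)] -> total=11
Click 4 (5,6) count=1: revealed 1 new [(5,6)] -> total=12

Answer: 12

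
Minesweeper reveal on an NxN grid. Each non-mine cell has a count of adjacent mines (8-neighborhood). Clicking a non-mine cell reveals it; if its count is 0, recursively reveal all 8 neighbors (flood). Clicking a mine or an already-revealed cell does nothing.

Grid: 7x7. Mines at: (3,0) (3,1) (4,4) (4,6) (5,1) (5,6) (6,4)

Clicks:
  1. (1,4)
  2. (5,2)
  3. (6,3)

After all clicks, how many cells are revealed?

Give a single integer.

Click 1 (1,4) count=0: revealed 26 new [(0,0) (0,1) (0,2) (0,3) (0,4) (0,5) (0,6) (1,0) (1,1) (1,2) (1,3) (1,4) (1,5) (1,6) (2,0) (2,1) (2,2) (2,3) (2,4) (2,5) (2,6) (3,2) (3,3) (3,4) (3,5) (3,6)] -> total=26
Click 2 (5,2) count=1: revealed 1 new [(5,2)] -> total=27
Click 3 (6,3) count=1: revealed 1 new [(6,3)] -> total=28

Answer: 28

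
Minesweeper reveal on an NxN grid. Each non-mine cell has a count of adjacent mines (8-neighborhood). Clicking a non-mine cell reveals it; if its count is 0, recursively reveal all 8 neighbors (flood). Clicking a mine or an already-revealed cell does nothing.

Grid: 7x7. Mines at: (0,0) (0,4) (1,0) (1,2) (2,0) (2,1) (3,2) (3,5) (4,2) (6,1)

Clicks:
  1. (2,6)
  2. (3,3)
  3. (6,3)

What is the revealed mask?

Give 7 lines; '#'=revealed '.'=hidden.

Answer: .......
.......
......#
...#...
...####
..#####
..#####

Derivation:
Click 1 (2,6) count=1: revealed 1 new [(2,6)] -> total=1
Click 2 (3,3) count=2: revealed 1 new [(3,3)] -> total=2
Click 3 (6,3) count=0: revealed 14 new [(4,3) (4,4) (4,5) (4,6) (5,2) (5,3) (5,4) (5,5) (5,6) (6,2) (6,3) (6,4) (6,5) (6,6)] -> total=16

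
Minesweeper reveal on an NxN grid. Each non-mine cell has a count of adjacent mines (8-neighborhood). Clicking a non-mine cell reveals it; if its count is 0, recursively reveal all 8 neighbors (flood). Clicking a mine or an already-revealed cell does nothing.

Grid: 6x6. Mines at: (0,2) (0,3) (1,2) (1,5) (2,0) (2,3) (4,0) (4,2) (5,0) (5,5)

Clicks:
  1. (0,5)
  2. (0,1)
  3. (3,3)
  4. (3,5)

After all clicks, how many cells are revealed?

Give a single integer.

Click 1 (0,5) count=1: revealed 1 new [(0,5)] -> total=1
Click 2 (0,1) count=2: revealed 1 new [(0,1)] -> total=2
Click 3 (3,3) count=2: revealed 1 new [(3,3)] -> total=3
Click 4 (3,5) count=0: revealed 6 new [(2,4) (2,5) (3,4) (3,5) (4,4) (4,5)] -> total=9

Answer: 9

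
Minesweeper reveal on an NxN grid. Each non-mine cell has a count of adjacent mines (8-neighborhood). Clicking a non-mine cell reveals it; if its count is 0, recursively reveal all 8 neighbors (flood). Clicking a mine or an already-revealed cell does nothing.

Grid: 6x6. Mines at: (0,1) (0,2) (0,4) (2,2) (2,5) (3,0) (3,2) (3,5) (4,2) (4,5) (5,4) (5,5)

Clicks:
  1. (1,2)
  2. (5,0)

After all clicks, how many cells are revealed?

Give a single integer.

Click 1 (1,2) count=3: revealed 1 new [(1,2)] -> total=1
Click 2 (5,0) count=0: revealed 4 new [(4,0) (4,1) (5,0) (5,1)] -> total=5

Answer: 5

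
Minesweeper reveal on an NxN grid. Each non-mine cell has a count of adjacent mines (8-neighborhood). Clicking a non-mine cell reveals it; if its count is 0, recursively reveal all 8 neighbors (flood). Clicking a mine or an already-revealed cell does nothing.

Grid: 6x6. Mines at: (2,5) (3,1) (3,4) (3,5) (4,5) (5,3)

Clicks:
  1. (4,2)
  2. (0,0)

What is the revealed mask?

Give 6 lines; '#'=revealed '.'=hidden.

Answer: ######
######
#####.
......
..#...
......

Derivation:
Click 1 (4,2) count=2: revealed 1 new [(4,2)] -> total=1
Click 2 (0,0) count=0: revealed 17 new [(0,0) (0,1) (0,2) (0,3) (0,4) (0,5) (1,0) (1,1) (1,2) (1,3) (1,4) (1,5) (2,0) (2,1) (2,2) (2,3) (2,4)] -> total=18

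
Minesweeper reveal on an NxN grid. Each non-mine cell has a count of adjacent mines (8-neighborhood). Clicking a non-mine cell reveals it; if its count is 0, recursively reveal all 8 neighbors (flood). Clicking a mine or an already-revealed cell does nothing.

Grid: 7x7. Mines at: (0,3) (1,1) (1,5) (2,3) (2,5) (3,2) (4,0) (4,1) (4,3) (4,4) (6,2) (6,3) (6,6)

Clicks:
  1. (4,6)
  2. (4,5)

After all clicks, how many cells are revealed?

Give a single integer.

Click 1 (4,6) count=0: revealed 6 new [(3,5) (3,6) (4,5) (4,6) (5,5) (5,6)] -> total=6
Click 2 (4,5) count=1: revealed 0 new [(none)] -> total=6

Answer: 6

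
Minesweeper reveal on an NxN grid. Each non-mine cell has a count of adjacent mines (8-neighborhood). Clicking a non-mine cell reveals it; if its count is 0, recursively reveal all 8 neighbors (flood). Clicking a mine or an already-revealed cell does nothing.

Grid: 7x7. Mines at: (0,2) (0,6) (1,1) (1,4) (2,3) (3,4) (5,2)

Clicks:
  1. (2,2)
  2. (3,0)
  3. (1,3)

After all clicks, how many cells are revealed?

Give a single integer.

Click 1 (2,2) count=2: revealed 1 new [(2,2)] -> total=1
Click 2 (3,0) count=0: revealed 12 new [(2,0) (2,1) (3,0) (3,1) (3,2) (4,0) (4,1) (4,2) (5,0) (5,1) (6,0) (6,1)] -> total=13
Click 3 (1,3) count=3: revealed 1 new [(1,3)] -> total=14

Answer: 14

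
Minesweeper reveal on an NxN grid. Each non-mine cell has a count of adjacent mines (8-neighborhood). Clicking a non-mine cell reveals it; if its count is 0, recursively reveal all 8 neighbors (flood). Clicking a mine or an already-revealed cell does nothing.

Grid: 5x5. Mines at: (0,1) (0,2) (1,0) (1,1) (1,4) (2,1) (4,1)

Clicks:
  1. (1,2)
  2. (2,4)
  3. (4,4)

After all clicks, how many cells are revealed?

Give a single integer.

Answer: 10

Derivation:
Click 1 (1,2) count=4: revealed 1 new [(1,2)] -> total=1
Click 2 (2,4) count=1: revealed 1 new [(2,4)] -> total=2
Click 3 (4,4) count=0: revealed 8 new [(2,2) (2,3) (3,2) (3,3) (3,4) (4,2) (4,3) (4,4)] -> total=10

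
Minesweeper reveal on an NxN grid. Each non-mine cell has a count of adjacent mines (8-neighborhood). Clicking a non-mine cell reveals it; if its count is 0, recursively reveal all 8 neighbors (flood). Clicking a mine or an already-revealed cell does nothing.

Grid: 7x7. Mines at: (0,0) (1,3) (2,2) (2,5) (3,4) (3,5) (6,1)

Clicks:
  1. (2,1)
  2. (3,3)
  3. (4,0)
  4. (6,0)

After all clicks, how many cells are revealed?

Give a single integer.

Click 1 (2,1) count=1: revealed 1 new [(2,1)] -> total=1
Click 2 (3,3) count=2: revealed 1 new [(3,3)] -> total=2
Click 3 (4,0) count=0: revealed 25 new [(1,0) (1,1) (2,0) (3,0) (3,1) (3,2) (4,0) (4,1) (4,2) (4,3) (4,4) (4,5) (4,6) (5,0) (5,1) (5,2) (5,3) (5,4) (5,5) (5,6) (6,2) (6,3) (6,4) (6,5) (6,6)] -> total=27
Click 4 (6,0) count=1: revealed 1 new [(6,0)] -> total=28

Answer: 28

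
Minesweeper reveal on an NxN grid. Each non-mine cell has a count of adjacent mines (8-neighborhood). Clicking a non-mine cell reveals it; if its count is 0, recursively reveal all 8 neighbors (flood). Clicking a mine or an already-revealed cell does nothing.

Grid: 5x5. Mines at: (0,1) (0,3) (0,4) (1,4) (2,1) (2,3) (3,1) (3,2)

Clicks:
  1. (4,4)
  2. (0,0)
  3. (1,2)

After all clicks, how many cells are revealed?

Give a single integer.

Answer: 6

Derivation:
Click 1 (4,4) count=0: revealed 4 new [(3,3) (3,4) (4,3) (4,4)] -> total=4
Click 2 (0,0) count=1: revealed 1 new [(0,0)] -> total=5
Click 3 (1,2) count=4: revealed 1 new [(1,2)] -> total=6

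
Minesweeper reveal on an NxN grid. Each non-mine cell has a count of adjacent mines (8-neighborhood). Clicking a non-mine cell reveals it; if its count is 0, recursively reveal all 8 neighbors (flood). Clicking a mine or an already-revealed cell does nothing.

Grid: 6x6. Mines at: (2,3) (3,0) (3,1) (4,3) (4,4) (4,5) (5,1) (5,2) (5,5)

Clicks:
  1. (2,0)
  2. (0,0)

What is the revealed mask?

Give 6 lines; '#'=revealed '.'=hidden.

Click 1 (2,0) count=2: revealed 1 new [(2,0)] -> total=1
Click 2 (0,0) count=0: revealed 18 new [(0,0) (0,1) (0,2) (0,3) (0,4) (0,5) (1,0) (1,1) (1,2) (1,3) (1,4) (1,5) (2,1) (2,2) (2,4) (2,5) (3,4) (3,5)] -> total=19

Answer: ######
######
###.##
....##
......
......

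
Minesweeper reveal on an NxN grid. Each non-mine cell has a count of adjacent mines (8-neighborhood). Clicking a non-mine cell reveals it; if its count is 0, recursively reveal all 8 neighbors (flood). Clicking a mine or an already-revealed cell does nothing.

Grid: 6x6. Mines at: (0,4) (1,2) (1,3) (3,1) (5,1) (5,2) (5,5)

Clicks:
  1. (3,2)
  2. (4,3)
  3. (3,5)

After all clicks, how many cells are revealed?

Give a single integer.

Click 1 (3,2) count=1: revealed 1 new [(3,2)] -> total=1
Click 2 (4,3) count=1: revealed 1 new [(4,3)] -> total=2
Click 3 (3,5) count=0: revealed 12 new [(1,4) (1,5) (2,2) (2,3) (2,4) (2,5) (3,3) (3,4) (3,5) (4,2) (4,4) (4,5)] -> total=14

Answer: 14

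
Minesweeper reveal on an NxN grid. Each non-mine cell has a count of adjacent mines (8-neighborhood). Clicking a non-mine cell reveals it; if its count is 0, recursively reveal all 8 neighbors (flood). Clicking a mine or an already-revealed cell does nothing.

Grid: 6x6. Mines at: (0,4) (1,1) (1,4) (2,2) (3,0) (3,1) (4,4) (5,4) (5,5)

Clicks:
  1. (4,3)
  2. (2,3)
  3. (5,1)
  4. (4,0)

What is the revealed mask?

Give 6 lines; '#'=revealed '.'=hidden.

Answer: ......
......
...#..
......
####..
####..

Derivation:
Click 1 (4,3) count=2: revealed 1 new [(4,3)] -> total=1
Click 2 (2,3) count=2: revealed 1 new [(2,3)] -> total=2
Click 3 (5,1) count=0: revealed 7 new [(4,0) (4,1) (4,2) (5,0) (5,1) (5,2) (5,3)] -> total=9
Click 4 (4,0) count=2: revealed 0 new [(none)] -> total=9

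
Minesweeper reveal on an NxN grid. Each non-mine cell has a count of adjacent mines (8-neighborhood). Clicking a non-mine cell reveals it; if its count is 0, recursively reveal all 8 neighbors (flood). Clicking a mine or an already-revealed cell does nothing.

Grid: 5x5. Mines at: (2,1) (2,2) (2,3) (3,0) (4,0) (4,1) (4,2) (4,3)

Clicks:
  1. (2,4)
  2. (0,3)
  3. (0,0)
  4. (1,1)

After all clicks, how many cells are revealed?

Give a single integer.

Click 1 (2,4) count=1: revealed 1 new [(2,4)] -> total=1
Click 2 (0,3) count=0: revealed 10 new [(0,0) (0,1) (0,2) (0,3) (0,4) (1,0) (1,1) (1,2) (1,3) (1,4)] -> total=11
Click 3 (0,0) count=0: revealed 0 new [(none)] -> total=11
Click 4 (1,1) count=2: revealed 0 new [(none)] -> total=11

Answer: 11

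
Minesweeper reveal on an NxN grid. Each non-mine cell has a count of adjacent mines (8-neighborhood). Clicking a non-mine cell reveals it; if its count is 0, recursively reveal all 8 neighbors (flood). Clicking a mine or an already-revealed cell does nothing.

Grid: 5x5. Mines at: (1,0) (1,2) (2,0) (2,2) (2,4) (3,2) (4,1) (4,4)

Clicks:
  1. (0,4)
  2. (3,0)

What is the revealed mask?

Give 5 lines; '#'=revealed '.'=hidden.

Click 1 (0,4) count=0: revealed 4 new [(0,3) (0,4) (1,3) (1,4)] -> total=4
Click 2 (3,0) count=2: revealed 1 new [(3,0)] -> total=5

Answer: ...##
...##
.....
#....
.....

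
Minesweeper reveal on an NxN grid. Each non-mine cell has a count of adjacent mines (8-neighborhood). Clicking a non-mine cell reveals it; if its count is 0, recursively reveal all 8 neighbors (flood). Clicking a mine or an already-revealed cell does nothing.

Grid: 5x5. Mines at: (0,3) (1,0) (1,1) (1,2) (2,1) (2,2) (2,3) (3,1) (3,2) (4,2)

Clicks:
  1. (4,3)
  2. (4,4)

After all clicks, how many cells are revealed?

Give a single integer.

Answer: 4

Derivation:
Click 1 (4,3) count=2: revealed 1 new [(4,3)] -> total=1
Click 2 (4,4) count=0: revealed 3 new [(3,3) (3,4) (4,4)] -> total=4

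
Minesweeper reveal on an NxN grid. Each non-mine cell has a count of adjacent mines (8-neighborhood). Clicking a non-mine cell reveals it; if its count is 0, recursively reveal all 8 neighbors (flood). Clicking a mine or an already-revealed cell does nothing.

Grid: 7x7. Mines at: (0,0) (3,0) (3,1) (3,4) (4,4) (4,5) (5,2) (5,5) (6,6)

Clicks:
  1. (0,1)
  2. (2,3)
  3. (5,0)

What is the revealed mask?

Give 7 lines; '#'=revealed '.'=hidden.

Click 1 (0,1) count=1: revealed 1 new [(0,1)] -> total=1
Click 2 (2,3) count=1: revealed 1 new [(2,3)] -> total=2
Click 3 (5,0) count=0: revealed 6 new [(4,0) (4,1) (5,0) (5,1) (6,0) (6,1)] -> total=8

Answer: .#.....
.......
...#...
.......
##.....
##.....
##.....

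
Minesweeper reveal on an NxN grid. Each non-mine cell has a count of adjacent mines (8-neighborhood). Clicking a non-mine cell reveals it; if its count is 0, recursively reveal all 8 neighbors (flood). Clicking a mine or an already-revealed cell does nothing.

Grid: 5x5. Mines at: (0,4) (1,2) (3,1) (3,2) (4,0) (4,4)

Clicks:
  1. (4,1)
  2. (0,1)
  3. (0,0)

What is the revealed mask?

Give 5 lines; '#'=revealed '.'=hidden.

Click 1 (4,1) count=3: revealed 1 new [(4,1)] -> total=1
Click 2 (0,1) count=1: revealed 1 new [(0,1)] -> total=2
Click 3 (0,0) count=0: revealed 5 new [(0,0) (1,0) (1,1) (2,0) (2,1)] -> total=7

Answer: ##...
##...
##...
.....
.#...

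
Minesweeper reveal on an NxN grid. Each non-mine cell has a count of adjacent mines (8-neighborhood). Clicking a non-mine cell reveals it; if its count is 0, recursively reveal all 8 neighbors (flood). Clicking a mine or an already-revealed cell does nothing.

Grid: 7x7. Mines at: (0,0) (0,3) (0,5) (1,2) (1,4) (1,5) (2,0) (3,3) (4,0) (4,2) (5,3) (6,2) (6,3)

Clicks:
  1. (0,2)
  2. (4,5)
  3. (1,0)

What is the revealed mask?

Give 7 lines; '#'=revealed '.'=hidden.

Answer: ..#....
#......
....###
....###
....###
....###
....###

Derivation:
Click 1 (0,2) count=2: revealed 1 new [(0,2)] -> total=1
Click 2 (4,5) count=0: revealed 15 new [(2,4) (2,5) (2,6) (3,4) (3,5) (3,6) (4,4) (4,5) (4,6) (5,4) (5,5) (5,6) (6,4) (6,5) (6,6)] -> total=16
Click 3 (1,0) count=2: revealed 1 new [(1,0)] -> total=17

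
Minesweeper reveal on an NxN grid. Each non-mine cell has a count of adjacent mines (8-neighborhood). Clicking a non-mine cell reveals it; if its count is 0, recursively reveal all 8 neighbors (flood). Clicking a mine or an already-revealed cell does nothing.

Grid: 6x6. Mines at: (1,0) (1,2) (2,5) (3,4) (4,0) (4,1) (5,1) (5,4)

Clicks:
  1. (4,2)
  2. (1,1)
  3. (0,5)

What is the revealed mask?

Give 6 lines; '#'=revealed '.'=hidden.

Click 1 (4,2) count=2: revealed 1 new [(4,2)] -> total=1
Click 2 (1,1) count=2: revealed 1 new [(1,1)] -> total=2
Click 3 (0,5) count=0: revealed 6 new [(0,3) (0,4) (0,5) (1,3) (1,4) (1,5)] -> total=8

Answer: ...###
.#.###
......
......
..#...
......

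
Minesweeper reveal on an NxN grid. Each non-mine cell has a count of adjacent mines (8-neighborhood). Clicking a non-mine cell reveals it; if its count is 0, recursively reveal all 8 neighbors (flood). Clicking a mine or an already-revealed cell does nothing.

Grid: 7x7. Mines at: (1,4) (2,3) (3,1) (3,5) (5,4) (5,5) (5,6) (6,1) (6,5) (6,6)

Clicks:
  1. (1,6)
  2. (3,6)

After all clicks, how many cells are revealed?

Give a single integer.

Answer: 7

Derivation:
Click 1 (1,6) count=0: revealed 6 new [(0,5) (0,6) (1,5) (1,6) (2,5) (2,6)] -> total=6
Click 2 (3,6) count=1: revealed 1 new [(3,6)] -> total=7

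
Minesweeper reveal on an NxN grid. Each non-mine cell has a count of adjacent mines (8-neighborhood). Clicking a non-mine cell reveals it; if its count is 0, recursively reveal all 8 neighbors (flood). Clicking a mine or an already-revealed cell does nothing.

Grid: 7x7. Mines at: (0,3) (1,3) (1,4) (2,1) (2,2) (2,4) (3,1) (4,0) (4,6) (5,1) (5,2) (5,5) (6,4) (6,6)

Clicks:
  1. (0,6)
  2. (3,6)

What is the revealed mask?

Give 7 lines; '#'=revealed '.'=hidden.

Click 1 (0,6) count=0: revealed 8 new [(0,5) (0,6) (1,5) (1,6) (2,5) (2,6) (3,5) (3,6)] -> total=8
Click 2 (3,6) count=1: revealed 0 new [(none)] -> total=8

Answer: .....##
.....##
.....##
.....##
.......
.......
.......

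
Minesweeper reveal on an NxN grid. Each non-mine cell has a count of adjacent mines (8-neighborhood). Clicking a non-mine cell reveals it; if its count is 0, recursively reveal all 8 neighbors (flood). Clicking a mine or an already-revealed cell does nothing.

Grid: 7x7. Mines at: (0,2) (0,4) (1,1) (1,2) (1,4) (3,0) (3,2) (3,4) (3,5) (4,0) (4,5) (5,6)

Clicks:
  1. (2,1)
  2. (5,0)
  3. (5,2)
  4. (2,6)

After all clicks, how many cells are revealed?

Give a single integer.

Click 1 (2,1) count=4: revealed 1 new [(2,1)] -> total=1
Click 2 (5,0) count=1: revealed 1 new [(5,0)] -> total=2
Click 3 (5,2) count=0: revealed 15 new [(4,1) (4,2) (4,3) (4,4) (5,1) (5,2) (5,3) (5,4) (5,5) (6,0) (6,1) (6,2) (6,3) (6,4) (6,5)] -> total=17
Click 4 (2,6) count=1: revealed 1 new [(2,6)] -> total=18

Answer: 18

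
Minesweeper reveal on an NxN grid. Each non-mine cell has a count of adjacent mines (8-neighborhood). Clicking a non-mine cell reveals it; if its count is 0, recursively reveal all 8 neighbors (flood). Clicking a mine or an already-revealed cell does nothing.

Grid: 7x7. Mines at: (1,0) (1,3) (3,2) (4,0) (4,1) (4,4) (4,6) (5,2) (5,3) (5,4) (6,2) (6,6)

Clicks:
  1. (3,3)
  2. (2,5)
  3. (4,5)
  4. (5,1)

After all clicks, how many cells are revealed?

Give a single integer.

Click 1 (3,3) count=2: revealed 1 new [(3,3)] -> total=1
Click 2 (2,5) count=0: revealed 12 new [(0,4) (0,5) (0,6) (1,4) (1,5) (1,6) (2,4) (2,5) (2,6) (3,4) (3,5) (3,6)] -> total=13
Click 3 (4,5) count=3: revealed 1 new [(4,5)] -> total=14
Click 4 (5,1) count=4: revealed 1 new [(5,1)] -> total=15

Answer: 15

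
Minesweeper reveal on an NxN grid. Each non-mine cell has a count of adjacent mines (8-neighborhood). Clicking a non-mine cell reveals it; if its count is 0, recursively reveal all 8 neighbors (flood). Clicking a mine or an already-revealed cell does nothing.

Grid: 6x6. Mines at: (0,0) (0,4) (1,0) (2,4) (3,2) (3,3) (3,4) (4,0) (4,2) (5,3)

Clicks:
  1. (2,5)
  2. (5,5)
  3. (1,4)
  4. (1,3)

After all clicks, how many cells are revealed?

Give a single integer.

Click 1 (2,5) count=2: revealed 1 new [(2,5)] -> total=1
Click 2 (5,5) count=0: revealed 4 new [(4,4) (4,5) (5,4) (5,5)] -> total=5
Click 3 (1,4) count=2: revealed 1 new [(1,4)] -> total=6
Click 4 (1,3) count=2: revealed 1 new [(1,3)] -> total=7

Answer: 7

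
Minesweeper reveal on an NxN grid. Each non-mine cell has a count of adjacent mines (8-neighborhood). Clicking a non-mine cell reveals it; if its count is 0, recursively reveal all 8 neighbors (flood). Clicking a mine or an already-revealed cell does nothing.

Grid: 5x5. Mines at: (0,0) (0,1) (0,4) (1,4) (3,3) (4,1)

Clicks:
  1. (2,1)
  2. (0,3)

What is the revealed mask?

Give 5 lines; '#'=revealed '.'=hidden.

Answer: ...#.
###..
###..
###..
.....

Derivation:
Click 1 (2,1) count=0: revealed 9 new [(1,0) (1,1) (1,2) (2,0) (2,1) (2,2) (3,0) (3,1) (3,2)] -> total=9
Click 2 (0,3) count=2: revealed 1 new [(0,3)] -> total=10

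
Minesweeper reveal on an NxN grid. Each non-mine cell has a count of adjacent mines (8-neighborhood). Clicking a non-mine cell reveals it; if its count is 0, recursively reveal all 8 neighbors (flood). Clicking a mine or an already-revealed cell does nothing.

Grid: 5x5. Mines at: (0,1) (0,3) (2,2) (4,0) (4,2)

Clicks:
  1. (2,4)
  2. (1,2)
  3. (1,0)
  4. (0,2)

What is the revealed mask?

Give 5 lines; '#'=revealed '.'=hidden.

Click 1 (2,4) count=0: revealed 8 new [(1,3) (1,4) (2,3) (2,4) (3,3) (3,4) (4,3) (4,4)] -> total=8
Click 2 (1,2) count=3: revealed 1 new [(1,2)] -> total=9
Click 3 (1,0) count=1: revealed 1 new [(1,0)] -> total=10
Click 4 (0,2) count=2: revealed 1 new [(0,2)] -> total=11

Answer: ..#..
#.###
...##
...##
...##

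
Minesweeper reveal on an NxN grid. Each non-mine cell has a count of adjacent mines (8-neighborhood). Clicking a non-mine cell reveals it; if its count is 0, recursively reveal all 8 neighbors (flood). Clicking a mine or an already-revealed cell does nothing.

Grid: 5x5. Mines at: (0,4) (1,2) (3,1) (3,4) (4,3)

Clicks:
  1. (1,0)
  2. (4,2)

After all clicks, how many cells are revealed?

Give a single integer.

Answer: 7

Derivation:
Click 1 (1,0) count=0: revealed 6 new [(0,0) (0,1) (1,0) (1,1) (2,0) (2,1)] -> total=6
Click 2 (4,2) count=2: revealed 1 new [(4,2)] -> total=7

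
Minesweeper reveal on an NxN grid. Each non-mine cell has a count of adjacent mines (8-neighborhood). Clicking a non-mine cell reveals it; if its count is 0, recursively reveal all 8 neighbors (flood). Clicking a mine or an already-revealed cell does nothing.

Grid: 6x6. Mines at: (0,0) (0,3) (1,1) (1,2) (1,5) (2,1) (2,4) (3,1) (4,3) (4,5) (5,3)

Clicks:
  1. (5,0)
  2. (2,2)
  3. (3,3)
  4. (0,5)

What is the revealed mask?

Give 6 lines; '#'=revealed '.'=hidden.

Click 1 (5,0) count=0: revealed 6 new [(4,0) (4,1) (4,2) (5,0) (5,1) (5,2)] -> total=6
Click 2 (2,2) count=4: revealed 1 new [(2,2)] -> total=7
Click 3 (3,3) count=2: revealed 1 new [(3,3)] -> total=8
Click 4 (0,5) count=1: revealed 1 new [(0,5)] -> total=9

Answer: .....#
......
..#...
...#..
###...
###...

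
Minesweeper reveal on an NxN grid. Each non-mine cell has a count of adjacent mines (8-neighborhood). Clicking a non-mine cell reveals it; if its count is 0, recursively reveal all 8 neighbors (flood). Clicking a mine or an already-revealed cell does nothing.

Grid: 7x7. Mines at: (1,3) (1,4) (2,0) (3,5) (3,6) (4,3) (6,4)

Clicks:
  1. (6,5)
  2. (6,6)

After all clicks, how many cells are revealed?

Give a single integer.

Click 1 (6,5) count=1: revealed 1 new [(6,5)] -> total=1
Click 2 (6,6) count=0: revealed 5 new [(4,5) (4,6) (5,5) (5,6) (6,6)] -> total=6

Answer: 6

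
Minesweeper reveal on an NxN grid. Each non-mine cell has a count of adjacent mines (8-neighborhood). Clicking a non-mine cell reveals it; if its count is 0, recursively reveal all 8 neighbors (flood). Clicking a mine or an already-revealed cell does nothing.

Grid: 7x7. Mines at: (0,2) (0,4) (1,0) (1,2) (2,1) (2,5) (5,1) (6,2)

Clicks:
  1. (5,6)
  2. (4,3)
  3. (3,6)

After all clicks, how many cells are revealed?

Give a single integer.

Click 1 (5,6) count=0: revealed 22 new [(2,2) (2,3) (2,4) (3,2) (3,3) (3,4) (3,5) (3,6) (4,2) (4,3) (4,4) (4,5) (4,6) (5,2) (5,3) (5,4) (5,5) (5,6) (6,3) (6,4) (6,5) (6,6)] -> total=22
Click 2 (4,3) count=0: revealed 0 new [(none)] -> total=22
Click 3 (3,6) count=1: revealed 0 new [(none)] -> total=22

Answer: 22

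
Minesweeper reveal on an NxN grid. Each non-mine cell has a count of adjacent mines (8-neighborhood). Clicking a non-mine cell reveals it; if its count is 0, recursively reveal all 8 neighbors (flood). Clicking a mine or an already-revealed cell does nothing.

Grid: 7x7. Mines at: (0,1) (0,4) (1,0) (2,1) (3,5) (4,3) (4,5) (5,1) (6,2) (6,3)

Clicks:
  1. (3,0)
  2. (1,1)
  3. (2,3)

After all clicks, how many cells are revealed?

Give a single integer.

Click 1 (3,0) count=1: revealed 1 new [(3,0)] -> total=1
Click 2 (1,1) count=3: revealed 1 new [(1,1)] -> total=2
Click 3 (2,3) count=0: revealed 9 new [(1,2) (1,3) (1,4) (2,2) (2,3) (2,4) (3,2) (3,3) (3,4)] -> total=11

Answer: 11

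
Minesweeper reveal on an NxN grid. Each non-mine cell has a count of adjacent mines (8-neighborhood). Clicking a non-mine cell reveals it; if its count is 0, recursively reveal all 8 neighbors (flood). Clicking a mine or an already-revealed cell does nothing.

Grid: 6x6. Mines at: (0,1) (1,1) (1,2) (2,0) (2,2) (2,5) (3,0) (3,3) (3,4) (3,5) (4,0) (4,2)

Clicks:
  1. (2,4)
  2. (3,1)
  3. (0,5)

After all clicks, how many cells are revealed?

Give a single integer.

Answer: 8

Derivation:
Click 1 (2,4) count=4: revealed 1 new [(2,4)] -> total=1
Click 2 (3,1) count=5: revealed 1 new [(3,1)] -> total=2
Click 3 (0,5) count=0: revealed 6 new [(0,3) (0,4) (0,5) (1,3) (1,4) (1,5)] -> total=8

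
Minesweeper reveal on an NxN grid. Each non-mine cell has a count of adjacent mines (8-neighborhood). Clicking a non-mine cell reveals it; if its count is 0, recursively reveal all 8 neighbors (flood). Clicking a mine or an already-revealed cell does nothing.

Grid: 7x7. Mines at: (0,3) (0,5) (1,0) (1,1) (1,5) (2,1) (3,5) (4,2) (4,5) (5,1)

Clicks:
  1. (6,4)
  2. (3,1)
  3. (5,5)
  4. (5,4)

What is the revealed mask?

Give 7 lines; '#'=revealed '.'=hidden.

Answer: .......
.......
.......
.#.....
.......
..#####
..#####

Derivation:
Click 1 (6,4) count=0: revealed 10 new [(5,2) (5,3) (5,4) (5,5) (5,6) (6,2) (6,3) (6,4) (6,5) (6,6)] -> total=10
Click 2 (3,1) count=2: revealed 1 new [(3,1)] -> total=11
Click 3 (5,5) count=1: revealed 0 new [(none)] -> total=11
Click 4 (5,4) count=1: revealed 0 new [(none)] -> total=11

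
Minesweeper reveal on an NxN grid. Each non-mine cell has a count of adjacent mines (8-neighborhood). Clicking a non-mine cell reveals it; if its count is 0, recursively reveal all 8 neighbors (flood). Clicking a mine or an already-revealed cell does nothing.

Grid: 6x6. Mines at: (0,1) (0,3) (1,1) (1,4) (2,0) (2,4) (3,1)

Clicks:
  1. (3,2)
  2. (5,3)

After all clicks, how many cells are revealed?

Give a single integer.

Answer: 16

Derivation:
Click 1 (3,2) count=1: revealed 1 new [(3,2)] -> total=1
Click 2 (5,3) count=0: revealed 15 new [(3,3) (3,4) (3,5) (4,0) (4,1) (4,2) (4,3) (4,4) (4,5) (5,0) (5,1) (5,2) (5,3) (5,4) (5,5)] -> total=16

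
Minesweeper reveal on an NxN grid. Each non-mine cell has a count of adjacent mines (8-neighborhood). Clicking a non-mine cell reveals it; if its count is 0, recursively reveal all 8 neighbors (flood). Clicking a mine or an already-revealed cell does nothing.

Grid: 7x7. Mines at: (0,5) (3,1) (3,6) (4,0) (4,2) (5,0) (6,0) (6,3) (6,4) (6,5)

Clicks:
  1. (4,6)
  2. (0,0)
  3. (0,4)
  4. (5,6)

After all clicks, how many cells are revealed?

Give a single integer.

Click 1 (4,6) count=1: revealed 1 new [(4,6)] -> total=1
Click 2 (0,0) count=0: revealed 27 new [(0,0) (0,1) (0,2) (0,3) (0,4) (1,0) (1,1) (1,2) (1,3) (1,4) (1,5) (2,0) (2,1) (2,2) (2,3) (2,4) (2,5) (3,2) (3,3) (3,4) (3,5) (4,3) (4,4) (4,5) (5,3) (5,4) (5,5)] -> total=28
Click 3 (0,4) count=1: revealed 0 new [(none)] -> total=28
Click 4 (5,6) count=1: revealed 1 new [(5,6)] -> total=29

Answer: 29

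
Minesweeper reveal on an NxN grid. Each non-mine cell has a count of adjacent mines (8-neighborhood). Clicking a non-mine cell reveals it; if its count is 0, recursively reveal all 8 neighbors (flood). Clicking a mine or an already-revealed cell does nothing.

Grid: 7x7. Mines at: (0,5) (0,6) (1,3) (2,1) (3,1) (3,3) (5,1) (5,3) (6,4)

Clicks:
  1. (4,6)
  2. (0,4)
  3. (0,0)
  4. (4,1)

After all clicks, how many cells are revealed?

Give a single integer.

Answer: 25

Derivation:
Click 1 (4,6) count=0: revealed 17 new [(1,4) (1,5) (1,6) (2,4) (2,5) (2,6) (3,4) (3,5) (3,6) (4,4) (4,5) (4,6) (5,4) (5,5) (5,6) (6,5) (6,6)] -> total=17
Click 2 (0,4) count=2: revealed 1 new [(0,4)] -> total=18
Click 3 (0,0) count=0: revealed 6 new [(0,0) (0,1) (0,2) (1,0) (1,1) (1,2)] -> total=24
Click 4 (4,1) count=2: revealed 1 new [(4,1)] -> total=25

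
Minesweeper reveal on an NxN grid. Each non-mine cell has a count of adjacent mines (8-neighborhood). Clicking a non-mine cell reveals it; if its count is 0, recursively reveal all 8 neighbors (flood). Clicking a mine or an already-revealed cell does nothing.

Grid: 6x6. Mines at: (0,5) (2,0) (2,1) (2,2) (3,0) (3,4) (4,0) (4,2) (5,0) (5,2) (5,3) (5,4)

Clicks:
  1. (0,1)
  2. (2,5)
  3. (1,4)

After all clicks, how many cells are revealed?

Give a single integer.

Click 1 (0,1) count=0: revealed 10 new [(0,0) (0,1) (0,2) (0,3) (0,4) (1,0) (1,1) (1,2) (1,3) (1,4)] -> total=10
Click 2 (2,5) count=1: revealed 1 new [(2,5)] -> total=11
Click 3 (1,4) count=1: revealed 0 new [(none)] -> total=11

Answer: 11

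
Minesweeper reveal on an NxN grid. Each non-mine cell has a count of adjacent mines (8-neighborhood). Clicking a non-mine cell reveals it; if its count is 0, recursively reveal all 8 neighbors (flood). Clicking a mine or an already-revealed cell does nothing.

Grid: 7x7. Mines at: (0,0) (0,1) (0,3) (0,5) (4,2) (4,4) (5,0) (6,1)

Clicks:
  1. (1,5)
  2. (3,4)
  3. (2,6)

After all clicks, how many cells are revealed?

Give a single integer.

Answer: 35

Derivation:
Click 1 (1,5) count=1: revealed 1 new [(1,5)] -> total=1
Click 2 (3,4) count=1: revealed 1 new [(3,4)] -> total=2
Click 3 (2,6) count=0: revealed 33 new [(1,0) (1,1) (1,2) (1,3) (1,4) (1,6) (2,0) (2,1) (2,2) (2,3) (2,4) (2,5) (2,6) (3,0) (3,1) (3,2) (3,3) (3,5) (3,6) (4,0) (4,1) (4,5) (4,6) (5,2) (5,3) (5,4) (5,5) (5,6) (6,2) (6,3) (6,4) (6,5) (6,6)] -> total=35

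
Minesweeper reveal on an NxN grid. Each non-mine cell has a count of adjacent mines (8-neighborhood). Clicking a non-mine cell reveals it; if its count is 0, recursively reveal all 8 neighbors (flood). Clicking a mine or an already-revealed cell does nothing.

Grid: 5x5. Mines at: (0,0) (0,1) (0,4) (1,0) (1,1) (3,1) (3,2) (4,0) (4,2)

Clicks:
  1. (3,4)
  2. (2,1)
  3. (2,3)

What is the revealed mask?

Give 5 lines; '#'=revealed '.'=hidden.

Answer: .....
...##
.#.##
...##
...##

Derivation:
Click 1 (3,4) count=0: revealed 8 new [(1,3) (1,4) (2,3) (2,4) (3,3) (3,4) (4,3) (4,4)] -> total=8
Click 2 (2,1) count=4: revealed 1 new [(2,1)] -> total=9
Click 3 (2,3) count=1: revealed 0 new [(none)] -> total=9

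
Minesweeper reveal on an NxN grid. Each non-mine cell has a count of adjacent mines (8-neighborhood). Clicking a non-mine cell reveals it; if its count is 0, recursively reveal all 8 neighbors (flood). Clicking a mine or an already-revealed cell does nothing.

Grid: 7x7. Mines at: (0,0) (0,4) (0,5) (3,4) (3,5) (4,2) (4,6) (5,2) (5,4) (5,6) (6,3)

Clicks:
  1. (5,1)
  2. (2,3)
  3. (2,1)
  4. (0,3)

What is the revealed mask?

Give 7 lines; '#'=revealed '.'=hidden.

Click 1 (5,1) count=2: revealed 1 new [(5,1)] -> total=1
Click 2 (2,3) count=1: revealed 1 new [(2,3)] -> total=2
Click 3 (2,1) count=0: revealed 19 new [(0,1) (0,2) (0,3) (1,0) (1,1) (1,2) (1,3) (2,0) (2,1) (2,2) (3,0) (3,1) (3,2) (3,3) (4,0) (4,1) (5,0) (6,0) (6,1)] -> total=21
Click 4 (0,3) count=1: revealed 0 new [(none)] -> total=21

Answer: .###...
####...
####...
####...
##.....
##.....
##.....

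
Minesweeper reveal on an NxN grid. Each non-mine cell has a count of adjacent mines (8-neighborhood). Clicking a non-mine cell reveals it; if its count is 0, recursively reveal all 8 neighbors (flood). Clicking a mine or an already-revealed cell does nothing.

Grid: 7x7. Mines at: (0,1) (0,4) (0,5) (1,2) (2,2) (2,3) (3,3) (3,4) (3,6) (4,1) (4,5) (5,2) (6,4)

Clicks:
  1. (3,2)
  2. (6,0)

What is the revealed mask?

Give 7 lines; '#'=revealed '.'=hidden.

Click 1 (3,2) count=4: revealed 1 new [(3,2)] -> total=1
Click 2 (6,0) count=0: revealed 4 new [(5,0) (5,1) (6,0) (6,1)] -> total=5

Answer: .......
.......
.......
..#....
.......
##.....
##.....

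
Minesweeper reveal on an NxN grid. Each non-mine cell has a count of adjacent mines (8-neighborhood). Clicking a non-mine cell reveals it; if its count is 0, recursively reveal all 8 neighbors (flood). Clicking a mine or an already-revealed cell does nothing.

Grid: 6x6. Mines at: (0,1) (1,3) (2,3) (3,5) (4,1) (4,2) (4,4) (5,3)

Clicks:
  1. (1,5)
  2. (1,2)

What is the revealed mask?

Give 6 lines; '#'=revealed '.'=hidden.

Answer: ....##
..#.##
....##
......
......
......

Derivation:
Click 1 (1,5) count=0: revealed 6 new [(0,4) (0,5) (1,4) (1,5) (2,4) (2,5)] -> total=6
Click 2 (1,2) count=3: revealed 1 new [(1,2)] -> total=7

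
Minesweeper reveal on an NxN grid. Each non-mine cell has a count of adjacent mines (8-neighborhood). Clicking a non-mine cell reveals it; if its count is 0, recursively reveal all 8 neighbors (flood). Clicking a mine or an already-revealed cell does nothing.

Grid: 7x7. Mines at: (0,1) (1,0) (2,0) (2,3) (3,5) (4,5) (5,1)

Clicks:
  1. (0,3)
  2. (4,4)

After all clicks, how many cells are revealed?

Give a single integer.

Answer: 14

Derivation:
Click 1 (0,3) count=0: revealed 13 new [(0,2) (0,3) (0,4) (0,5) (0,6) (1,2) (1,3) (1,4) (1,5) (1,6) (2,4) (2,5) (2,6)] -> total=13
Click 2 (4,4) count=2: revealed 1 new [(4,4)] -> total=14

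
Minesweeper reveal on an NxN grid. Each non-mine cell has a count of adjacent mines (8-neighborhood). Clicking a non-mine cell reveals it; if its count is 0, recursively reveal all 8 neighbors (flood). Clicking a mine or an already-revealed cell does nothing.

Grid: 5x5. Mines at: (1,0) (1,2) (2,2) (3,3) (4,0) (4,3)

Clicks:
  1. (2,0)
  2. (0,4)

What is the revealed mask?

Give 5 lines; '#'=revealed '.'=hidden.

Click 1 (2,0) count=1: revealed 1 new [(2,0)] -> total=1
Click 2 (0,4) count=0: revealed 6 new [(0,3) (0,4) (1,3) (1,4) (2,3) (2,4)] -> total=7

Answer: ...##
...##
#..##
.....
.....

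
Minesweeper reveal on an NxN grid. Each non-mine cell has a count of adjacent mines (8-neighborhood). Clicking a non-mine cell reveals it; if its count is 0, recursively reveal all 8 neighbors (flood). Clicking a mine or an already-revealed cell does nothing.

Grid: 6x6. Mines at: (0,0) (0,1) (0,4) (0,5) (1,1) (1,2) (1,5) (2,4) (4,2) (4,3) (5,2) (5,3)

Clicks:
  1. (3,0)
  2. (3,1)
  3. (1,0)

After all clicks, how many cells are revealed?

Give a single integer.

Click 1 (3,0) count=0: revealed 8 new [(2,0) (2,1) (3,0) (3,1) (4,0) (4,1) (5,0) (5,1)] -> total=8
Click 2 (3,1) count=1: revealed 0 new [(none)] -> total=8
Click 3 (1,0) count=3: revealed 1 new [(1,0)] -> total=9

Answer: 9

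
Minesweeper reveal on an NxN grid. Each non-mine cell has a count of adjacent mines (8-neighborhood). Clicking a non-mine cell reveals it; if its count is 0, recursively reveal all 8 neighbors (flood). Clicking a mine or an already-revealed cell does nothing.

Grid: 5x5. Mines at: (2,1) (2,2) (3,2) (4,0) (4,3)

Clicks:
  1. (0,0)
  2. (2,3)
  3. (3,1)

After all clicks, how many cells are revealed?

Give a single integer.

Answer: 15

Derivation:
Click 1 (0,0) count=0: revealed 14 new [(0,0) (0,1) (0,2) (0,3) (0,4) (1,0) (1,1) (1,2) (1,3) (1,4) (2,3) (2,4) (3,3) (3,4)] -> total=14
Click 2 (2,3) count=2: revealed 0 new [(none)] -> total=14
Click 3 (3,1) count=4: revealed 1 new [(3,1)] -> total=15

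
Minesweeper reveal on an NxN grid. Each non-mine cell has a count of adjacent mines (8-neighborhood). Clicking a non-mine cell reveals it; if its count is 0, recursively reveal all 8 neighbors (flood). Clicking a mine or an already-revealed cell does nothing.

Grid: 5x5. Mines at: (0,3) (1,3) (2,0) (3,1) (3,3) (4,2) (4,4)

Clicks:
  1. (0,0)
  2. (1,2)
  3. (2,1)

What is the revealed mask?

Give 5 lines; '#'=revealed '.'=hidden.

Answer: ###..
###..
.#...
.....
.....

Derivation:
Click 1 (0,0) count=0: revealed 6 new [(0,0) (0,1) (0,2) (1,0) (1,1) (1,2)] -> total=6
Click 2 (1,2) count=2: revealed 0 new [(none)] -> total=6
Click 3 (2,1) count=2: revealed 1 new [(2,1)] -> total=7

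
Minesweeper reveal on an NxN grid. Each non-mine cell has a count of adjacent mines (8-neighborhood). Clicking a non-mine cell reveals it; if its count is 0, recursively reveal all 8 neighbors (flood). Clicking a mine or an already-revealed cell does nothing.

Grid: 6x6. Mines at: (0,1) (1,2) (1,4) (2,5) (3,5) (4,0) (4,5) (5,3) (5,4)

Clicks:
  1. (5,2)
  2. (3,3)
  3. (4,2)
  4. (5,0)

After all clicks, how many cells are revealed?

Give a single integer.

Click 1 (5,2) count=1: revealed 1 new [(5,2)] -> total=1
Click 2 (3,3) count=0: revealed 12 new [(2,1) (2,2) (2,3) (2,4) (3,1) (3,2) (3,3) (3,4) (4,1) (4,2) (4,3) (4,4)] -> total=13
Click 3 (4,2) count=1: revealed 0 new [(none)] -> total=13
Click 4 (5,0) count=1: revealed 1 new [(5,0)] -> total=14

Answer: 14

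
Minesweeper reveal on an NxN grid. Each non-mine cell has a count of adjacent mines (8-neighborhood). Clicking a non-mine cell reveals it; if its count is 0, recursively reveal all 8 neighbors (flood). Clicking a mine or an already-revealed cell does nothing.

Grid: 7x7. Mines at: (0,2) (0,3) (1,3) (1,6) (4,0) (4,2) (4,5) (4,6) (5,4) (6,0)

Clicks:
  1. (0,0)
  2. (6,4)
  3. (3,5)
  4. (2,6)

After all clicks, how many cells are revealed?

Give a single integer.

Answer: 14

Derivation:
Click 1 (0,0) count=0: revealed 11 new [(0,0) (0,1) (1,0) (1,1) (1,2) (2,0) (2,1) (2,2) (3,0) (3,1) (3,2)] -> total=11
Click 2 (6,4) count=1: revealed 1 new [(6,4)] -> total=12
Click 3 (3,5) count=2: revealed 1 new [(3,5)] -> total=13
Click 4 (2,6) count=1: revealed 1 new [(2,6)] -> total=14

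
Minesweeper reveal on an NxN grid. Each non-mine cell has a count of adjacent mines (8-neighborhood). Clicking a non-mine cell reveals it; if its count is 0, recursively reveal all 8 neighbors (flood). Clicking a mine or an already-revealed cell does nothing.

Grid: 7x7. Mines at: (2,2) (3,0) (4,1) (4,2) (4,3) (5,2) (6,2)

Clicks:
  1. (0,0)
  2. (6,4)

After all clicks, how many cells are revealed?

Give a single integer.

Answer: 35

Derivation:
Click 1 (0,0) count=0: revealed 35 new [(0,0) (0,1) (0,2) (0,3) (0,4) (0,5) (0,6) (1,0) (1,1) (1,2) (1,3) (1,4) (1,5) (1,6) (2,0) (2,1) (2,3) (2,4) (2,5) (2,6) (3,3) (3,4) (3,5) (3,6) (4,4) (4,5) (4,6) (5,3) (5,4) (5,5) (5,6) (6,3) (6,4) (6,5) (6,6)] -> total=35
Click 2 (6,4) count=0: revealed 0 new [(none)] -> total=35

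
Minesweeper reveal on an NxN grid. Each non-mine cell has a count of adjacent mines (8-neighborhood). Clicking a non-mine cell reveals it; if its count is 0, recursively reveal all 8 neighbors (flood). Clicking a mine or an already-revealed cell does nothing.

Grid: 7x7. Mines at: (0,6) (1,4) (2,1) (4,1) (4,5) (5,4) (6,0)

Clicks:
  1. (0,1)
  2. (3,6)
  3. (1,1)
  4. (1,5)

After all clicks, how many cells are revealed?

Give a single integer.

Click 1 (0,1) count=0: revealed 8 new [(0,0) (0,1) (0,2) (0,3) (1,0) (1,1) (1,2) (1,3)] -> total=8
Click 2 (3,6) count=1: revealed 1 new [(3,6)] -> total=9
Click 3 (1,1) count=1: revealed 0 new [(none)] -> total=9
Click 4 (1,5) count=2: revealed 1 new [(1,5)] -> total=10

Answer: 10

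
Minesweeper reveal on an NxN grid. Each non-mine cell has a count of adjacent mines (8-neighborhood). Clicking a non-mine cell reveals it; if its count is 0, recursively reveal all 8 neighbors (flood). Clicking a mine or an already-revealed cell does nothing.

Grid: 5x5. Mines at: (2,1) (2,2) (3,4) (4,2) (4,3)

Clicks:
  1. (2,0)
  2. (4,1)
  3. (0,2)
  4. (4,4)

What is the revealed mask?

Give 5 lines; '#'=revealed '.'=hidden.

Answer: #####
#####
#..##
.....
.#..#

Derivation:
Click 1 (2,0) count=1: revealed 1 new [(2,0)] -> total=1
Click 2 (4,1) count=1: revealed 1 new [(4,1)] -> total=2
Click 3 (0,2) count=0: revealed 12 new [(0,0) (0,1) (0,2) (0,3) (0,4) (1,0) (1,1) (1,2) (1,3) (1,4) (2,3) (2,4)] -> total=14
Click 4 (4,4) count=2: revealed 1 new [(4,4)] -> total=15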